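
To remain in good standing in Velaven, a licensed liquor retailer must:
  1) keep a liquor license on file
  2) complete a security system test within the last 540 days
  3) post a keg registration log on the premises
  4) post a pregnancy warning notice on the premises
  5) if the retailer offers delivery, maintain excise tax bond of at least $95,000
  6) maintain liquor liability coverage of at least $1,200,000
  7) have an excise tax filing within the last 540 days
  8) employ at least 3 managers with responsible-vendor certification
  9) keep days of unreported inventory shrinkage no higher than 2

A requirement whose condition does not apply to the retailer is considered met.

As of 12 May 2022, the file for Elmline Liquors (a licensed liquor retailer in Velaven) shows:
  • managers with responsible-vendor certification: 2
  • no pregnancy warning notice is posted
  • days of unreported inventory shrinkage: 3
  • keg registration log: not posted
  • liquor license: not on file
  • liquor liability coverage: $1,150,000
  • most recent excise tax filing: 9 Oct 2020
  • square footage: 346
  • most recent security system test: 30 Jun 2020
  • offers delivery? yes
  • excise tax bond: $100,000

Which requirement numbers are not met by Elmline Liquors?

1, 2, 3, 4, 6, 7, 8, 9

1. liquor license absent → not met
2. security system test 681 days ago vs limit 540 → not met
3. keg registration log absent → not met
4. pregnancy warning notice absent → not met
5. condition 'offers delivery' holds; excise tax bond $100,000 ≥ $95,000 → met
6. liquor liability coverage $1,150,000 < $1,200,000 → not met
7. excise tax filing 580 days ago vs limit 540 → not met
8. managers with responsible-vendor certification 2 < 3 → not met
9. days of unreported inventory shrinkage 3 > 2 → not met
Not met: 1, 2, 3, 4, 6, 7, 8, 9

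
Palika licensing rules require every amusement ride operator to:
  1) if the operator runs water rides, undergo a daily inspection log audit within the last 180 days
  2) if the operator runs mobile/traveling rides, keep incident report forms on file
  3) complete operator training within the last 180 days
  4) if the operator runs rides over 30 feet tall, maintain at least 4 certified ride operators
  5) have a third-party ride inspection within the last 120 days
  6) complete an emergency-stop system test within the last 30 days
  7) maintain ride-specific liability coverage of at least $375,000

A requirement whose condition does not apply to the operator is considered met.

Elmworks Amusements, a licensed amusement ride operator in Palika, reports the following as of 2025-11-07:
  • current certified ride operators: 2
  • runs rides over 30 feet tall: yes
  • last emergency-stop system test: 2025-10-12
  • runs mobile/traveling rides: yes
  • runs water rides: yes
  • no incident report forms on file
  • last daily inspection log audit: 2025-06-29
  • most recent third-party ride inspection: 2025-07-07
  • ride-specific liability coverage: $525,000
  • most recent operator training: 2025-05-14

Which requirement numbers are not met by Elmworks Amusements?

2, 4, 5

1. condition 'runs water rides' holds; daily inspection log audit 131 days ago vs limit 180 → met
2. condition 'runs mobile/traveling rides' holds; incident report forms absent → not met
3. operator training 177 days ago vs limit 180 → met
4. condition 'runs rides over 30 feet tall' holds; certified ride operators 2 < 4 → not met
5. third-party ride inspection 123 days ago vs limit 120 → not met
6. emergency-stop system test 26 days ago vs limit 30 → met
7. ride-specific liability coverage $525,000 ≥ $375,000 → met
Not met: 2, 4, 5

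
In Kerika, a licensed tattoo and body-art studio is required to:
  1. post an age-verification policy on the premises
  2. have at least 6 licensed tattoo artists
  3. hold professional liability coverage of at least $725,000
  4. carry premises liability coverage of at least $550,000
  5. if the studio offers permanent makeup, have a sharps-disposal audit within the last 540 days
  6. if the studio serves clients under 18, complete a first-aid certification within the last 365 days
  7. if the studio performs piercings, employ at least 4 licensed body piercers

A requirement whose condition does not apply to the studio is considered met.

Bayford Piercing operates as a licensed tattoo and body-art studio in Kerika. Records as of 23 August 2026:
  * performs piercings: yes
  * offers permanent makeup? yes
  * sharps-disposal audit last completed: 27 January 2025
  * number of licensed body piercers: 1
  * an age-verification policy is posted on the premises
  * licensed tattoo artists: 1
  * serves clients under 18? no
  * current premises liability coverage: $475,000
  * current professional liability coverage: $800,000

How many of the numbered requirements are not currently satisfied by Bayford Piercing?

1. age-verification policy present → met
2. licensed tattoo artists 1 < 6 → not met
3. professional liability coverage $800,000 ≥ $725,000 → met
4. premises liability coverage $475,000 < $550,000 → not met
5. condition 'offers permanent makeup' holds; sharps-disposal audit 573 days ago vs limit 540 → not met
6. condition 'serves clients under 18' does not hold → requirement n/a → met
7. condition 'performs piercings' holds; licensed body piercers 1 < 4 → not met
Not met: 4 of 7

4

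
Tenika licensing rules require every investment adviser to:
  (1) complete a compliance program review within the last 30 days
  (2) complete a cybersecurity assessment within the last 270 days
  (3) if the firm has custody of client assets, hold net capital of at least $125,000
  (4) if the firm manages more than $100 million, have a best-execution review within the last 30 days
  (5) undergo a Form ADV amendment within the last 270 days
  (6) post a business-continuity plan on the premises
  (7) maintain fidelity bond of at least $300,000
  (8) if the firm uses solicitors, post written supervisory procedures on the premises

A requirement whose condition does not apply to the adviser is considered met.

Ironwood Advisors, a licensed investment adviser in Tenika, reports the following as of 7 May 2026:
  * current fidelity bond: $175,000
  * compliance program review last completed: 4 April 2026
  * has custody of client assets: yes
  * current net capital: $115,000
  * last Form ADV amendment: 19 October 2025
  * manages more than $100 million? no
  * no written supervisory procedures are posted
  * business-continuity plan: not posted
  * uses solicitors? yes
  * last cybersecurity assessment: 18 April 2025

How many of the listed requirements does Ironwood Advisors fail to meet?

6

1. compliance program review 33 days ago vs limit 30 → not met
2. cybersecurity assessment 384 days ago vs limit 270 → not met
3. condition 'has custody of client assets' holds; net capital $115,000 < $125,000 → not met
4. condition 'manages more than $100 million' does not hold → requirement n/a → met
5. Form ADV amendment 200 days ago vs limit 270 → met
6. business-continuity plan absent → not met
7. fidelity bond $175,000 < $300,000 → not met
8. condition 'uses solicitors' holds; written supervisory procedures absent → not met
Not met: 6 of 8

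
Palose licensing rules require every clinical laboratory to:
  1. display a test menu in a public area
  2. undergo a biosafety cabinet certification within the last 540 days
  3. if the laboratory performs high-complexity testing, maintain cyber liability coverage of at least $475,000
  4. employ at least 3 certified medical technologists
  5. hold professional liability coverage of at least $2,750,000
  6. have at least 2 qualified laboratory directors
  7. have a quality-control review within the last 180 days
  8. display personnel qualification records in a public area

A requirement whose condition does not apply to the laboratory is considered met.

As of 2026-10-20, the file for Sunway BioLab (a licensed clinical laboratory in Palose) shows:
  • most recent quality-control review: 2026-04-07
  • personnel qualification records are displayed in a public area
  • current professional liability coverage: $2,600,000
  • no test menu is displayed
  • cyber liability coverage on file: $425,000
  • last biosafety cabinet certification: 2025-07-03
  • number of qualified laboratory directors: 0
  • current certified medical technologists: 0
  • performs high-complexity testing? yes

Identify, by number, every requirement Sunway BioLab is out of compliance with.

1, 3, 4, 5, 6, 7

1. test menu absent → not met
2. biosafety cabinet certification 474 days ago vs limit 540 → met
3. condition 'performs high-complexity testing' holds; cyber liability coverage $425,000 < $475,000 → not met
4. certified medical technologists 0 < 3 → not met
5. professional liability coverage $2,600,000 < $2,750,000 → not met
6. qualified laboratory directors 0 < 2 → not met
7. quality-control review 196 days ago vs limit 180 → not met
8. personnel qualification records present → met
Not met: 1, 3, 4, 5, 6, 7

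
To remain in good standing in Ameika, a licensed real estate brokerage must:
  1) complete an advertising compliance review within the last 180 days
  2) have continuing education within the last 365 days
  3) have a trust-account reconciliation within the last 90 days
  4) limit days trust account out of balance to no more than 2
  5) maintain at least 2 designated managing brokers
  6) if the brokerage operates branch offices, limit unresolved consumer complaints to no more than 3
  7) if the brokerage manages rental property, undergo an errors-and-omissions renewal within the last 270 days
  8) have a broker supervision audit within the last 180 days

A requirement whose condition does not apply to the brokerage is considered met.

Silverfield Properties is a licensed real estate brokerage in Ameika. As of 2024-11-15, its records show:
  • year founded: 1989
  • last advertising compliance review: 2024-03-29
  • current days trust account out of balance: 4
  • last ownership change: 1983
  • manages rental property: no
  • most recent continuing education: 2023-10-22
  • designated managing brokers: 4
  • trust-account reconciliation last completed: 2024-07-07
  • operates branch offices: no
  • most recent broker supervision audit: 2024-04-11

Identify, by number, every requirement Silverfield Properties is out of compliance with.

1. advertising compliance review 231 days ago vs limit 180 → not met
2. continuing education 390 days ago vs limit 365 → not met
3. trust-account reconciliation 131 days ago vs limit 90 → not met
4. days trust account out of balance 4 > 2 → not met
5. designated managing brokers 4 ≥ 2 → met
6. condition 'operates branch offices' does not hold → requirement n/a → met
7. condition 'manages rental property' does not hold → requirement n/a → met
8. broker supervision audit 218 days ago vs limit 180 → not met
Not met: 1, 2, 3, 4, 8

1, 2, 3, 4, 8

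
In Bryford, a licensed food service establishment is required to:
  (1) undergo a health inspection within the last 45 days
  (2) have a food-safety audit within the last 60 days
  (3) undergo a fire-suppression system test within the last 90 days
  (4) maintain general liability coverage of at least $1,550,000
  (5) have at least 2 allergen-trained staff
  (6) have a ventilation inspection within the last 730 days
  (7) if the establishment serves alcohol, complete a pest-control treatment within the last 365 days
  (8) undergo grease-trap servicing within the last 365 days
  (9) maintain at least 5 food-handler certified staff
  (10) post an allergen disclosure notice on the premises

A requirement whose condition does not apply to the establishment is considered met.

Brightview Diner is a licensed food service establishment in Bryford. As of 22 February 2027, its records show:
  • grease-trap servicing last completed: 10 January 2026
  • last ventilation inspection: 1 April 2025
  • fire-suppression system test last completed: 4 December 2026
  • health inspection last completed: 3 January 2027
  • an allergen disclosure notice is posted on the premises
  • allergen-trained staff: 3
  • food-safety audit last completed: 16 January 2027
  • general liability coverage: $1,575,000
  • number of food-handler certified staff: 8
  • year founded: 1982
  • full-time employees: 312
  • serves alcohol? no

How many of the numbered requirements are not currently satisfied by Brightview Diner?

1. health inspection 50 days ago vs limit 45 → not met
2. food-safety audit 37 days ago vs limit 60 → met
3. fire-suppression system test 80 days ago vs limit 90 → met
4. general liability coverage $1,575,000 ≥ $1,550,000 → met
5. allergen-trained staff 3 ≥ 2 → met
6. ventilation inspection 692 days ago vs limit 730 → met
7. condition 'serves alcohol' does not hold → requirement n/a → met
8. grease-trap servicing 408 days ago vs limit 365 → not met
9. food-handler certified staff 8 ≥ 5 → met
10. allergen disclosure notice present → met
Not met: 2 of 10

2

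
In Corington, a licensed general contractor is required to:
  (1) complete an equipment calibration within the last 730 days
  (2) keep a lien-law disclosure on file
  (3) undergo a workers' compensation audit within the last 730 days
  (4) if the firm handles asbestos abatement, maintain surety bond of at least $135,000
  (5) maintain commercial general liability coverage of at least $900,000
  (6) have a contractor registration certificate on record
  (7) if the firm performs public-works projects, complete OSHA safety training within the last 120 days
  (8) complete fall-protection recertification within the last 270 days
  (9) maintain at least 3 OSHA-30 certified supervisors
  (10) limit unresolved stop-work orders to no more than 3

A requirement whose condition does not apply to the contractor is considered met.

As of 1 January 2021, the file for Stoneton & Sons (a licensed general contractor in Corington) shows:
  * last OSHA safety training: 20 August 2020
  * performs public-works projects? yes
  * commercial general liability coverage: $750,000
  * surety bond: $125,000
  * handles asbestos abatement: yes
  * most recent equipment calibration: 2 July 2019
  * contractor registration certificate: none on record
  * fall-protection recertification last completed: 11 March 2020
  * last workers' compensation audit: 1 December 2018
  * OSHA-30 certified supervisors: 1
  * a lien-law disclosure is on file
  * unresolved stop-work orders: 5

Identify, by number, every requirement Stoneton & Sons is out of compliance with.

1. equipment calibration 549 days ago vs limit 730 → met
2. lien-law disclosure present → met
3. workers' compensation audit 762 days ago vs limit 730 → not met
4. condition 'handles asbestos abatement' holds; surety bond $125,000 < $135,000 → not met
5. commercial general liability coverage $750,000 < $900,000 → not met
6. contractor registration certificate absent → not met
7. condition 'performs public-works projects' holds; OSHA safety training 134 days ago vs limit 120 → not met
8. fall-protection recertification 296 days ago vs limit 270 → not met
9. OSHA-30 certified supervisors 1 < 3 → not met
10. unresolved stop-work orders 5 > 3 → not met
Not met: 3, 4, 5, 6, 7, 8, 9, 10

3, 4, 5, 6, 7, 8, 9, 10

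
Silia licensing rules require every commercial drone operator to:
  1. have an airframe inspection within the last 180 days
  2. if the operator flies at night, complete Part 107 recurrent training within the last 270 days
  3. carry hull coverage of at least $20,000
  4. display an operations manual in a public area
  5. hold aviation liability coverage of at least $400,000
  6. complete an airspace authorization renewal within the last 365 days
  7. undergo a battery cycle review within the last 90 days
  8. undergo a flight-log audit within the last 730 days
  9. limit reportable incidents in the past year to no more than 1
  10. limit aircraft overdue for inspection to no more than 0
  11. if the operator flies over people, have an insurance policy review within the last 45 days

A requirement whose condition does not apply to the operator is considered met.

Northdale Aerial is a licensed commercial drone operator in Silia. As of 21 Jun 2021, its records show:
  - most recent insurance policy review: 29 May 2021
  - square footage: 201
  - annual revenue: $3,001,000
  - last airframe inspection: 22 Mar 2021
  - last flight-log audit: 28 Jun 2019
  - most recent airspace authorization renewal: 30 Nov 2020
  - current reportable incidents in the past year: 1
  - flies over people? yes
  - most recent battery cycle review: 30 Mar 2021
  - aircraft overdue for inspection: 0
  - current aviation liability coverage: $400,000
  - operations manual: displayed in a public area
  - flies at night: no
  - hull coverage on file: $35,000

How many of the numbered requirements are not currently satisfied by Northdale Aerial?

0

1. airframe inspection 91 days ago vs limit 180 → met
2. condition 'flies at night' does not hold → requirement n/a → met
3. hull coverage $35,000 ≥ $20,000 → met
4. operations manual present → met
5. aviation liability coverage $400,000 ≥ $400,000 → met
6. airspace authorization renewal 203 days ago vs limit 365 → met
7. battery cycle review 83 days ago vs limit 90 → met
8. flight-log audit 724 days ago vs limit 730 → met
9. reportable incidents in the past year 1 ≤ 1 → met
10. aircraft overdue for inspection 0 ≤ 0 → met
11. condition 'flies over people' holds; insurance policy review 23 days ago vs limit 45 → met
Not met: 0 of 11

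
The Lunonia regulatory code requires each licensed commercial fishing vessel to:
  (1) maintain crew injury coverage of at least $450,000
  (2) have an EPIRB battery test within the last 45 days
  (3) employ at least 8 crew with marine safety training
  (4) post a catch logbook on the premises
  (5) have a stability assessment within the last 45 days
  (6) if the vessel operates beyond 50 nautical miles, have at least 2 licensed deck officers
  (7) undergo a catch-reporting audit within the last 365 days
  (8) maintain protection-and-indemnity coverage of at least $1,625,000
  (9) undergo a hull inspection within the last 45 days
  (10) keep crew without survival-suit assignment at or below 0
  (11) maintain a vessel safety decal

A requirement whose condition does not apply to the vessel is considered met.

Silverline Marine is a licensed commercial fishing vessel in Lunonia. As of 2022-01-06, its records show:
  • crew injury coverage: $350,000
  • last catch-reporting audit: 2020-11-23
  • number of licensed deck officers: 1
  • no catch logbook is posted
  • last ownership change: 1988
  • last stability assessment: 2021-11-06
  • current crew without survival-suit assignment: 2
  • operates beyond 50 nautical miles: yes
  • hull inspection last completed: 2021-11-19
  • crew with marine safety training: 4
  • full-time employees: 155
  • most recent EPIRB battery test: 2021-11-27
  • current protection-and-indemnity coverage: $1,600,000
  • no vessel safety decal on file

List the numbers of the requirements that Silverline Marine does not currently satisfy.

1, 3, 4, 5, 6, 7, 8, 9, 10, 11

1. crew injury coverage $350,000 < $450,000 → not met
2. EPIRB battery test 40 days ago vs limit 45 → met
3. crew with marine safety training 4 < 8 → not met
4. catch logbook absent → not met
5. stability assessment 61 days ago vs limit 45 → not met
6. condition 'operates beyond 50 nautical miles' holds; licensed deck officers 1 < 2 → not met
7. catch-reporting audit 409 days ago vs limit 365 → not met
8. protection-and-indemnity coverage $1,600,000 < $1,625,000 → not met
9. hull inspection 48 days ago vs limit 45 → not met
10. crew without survival-suit assignment 2 > 0 → not met
11. vessel safety decal absent → not met
Not met: 1, 3, 4, 5, 6, 7, 8, 9, 10, 11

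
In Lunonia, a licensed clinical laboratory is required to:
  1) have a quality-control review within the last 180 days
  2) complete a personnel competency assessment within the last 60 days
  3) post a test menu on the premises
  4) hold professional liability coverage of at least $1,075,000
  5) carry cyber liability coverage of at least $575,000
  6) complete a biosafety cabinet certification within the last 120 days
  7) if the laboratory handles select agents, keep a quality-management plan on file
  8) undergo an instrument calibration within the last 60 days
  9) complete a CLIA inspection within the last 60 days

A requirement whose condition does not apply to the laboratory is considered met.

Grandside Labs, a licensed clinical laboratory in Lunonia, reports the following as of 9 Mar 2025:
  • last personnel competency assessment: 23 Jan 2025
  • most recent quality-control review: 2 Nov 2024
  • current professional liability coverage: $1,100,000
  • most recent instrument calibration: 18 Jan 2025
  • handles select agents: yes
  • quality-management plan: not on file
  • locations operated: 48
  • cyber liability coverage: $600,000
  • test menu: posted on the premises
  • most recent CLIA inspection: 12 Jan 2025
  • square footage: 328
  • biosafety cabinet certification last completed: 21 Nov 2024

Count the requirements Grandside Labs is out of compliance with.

1

1. quality-control review 127 days ago vs limit 180 → met
2. personnel competency assessment 45 days ago vs limit 60 → met
3. test menu present → met
4. professional liability coverage $1,100,000 ≥ $1,075,000 → met
5. cyber liability coverage $600,000 ≥ $575,000 → met
6. biosafety cabinet certification 108 days ago vs limit 120 → met
7. condition 'handles select agents' holds; quality-management plan absent → not met
8. instrument calibration 50 days ago vs limit 60 → met
9. CLIA inspection 56 days ago vs limit 60 → met
Not met: 1 of 9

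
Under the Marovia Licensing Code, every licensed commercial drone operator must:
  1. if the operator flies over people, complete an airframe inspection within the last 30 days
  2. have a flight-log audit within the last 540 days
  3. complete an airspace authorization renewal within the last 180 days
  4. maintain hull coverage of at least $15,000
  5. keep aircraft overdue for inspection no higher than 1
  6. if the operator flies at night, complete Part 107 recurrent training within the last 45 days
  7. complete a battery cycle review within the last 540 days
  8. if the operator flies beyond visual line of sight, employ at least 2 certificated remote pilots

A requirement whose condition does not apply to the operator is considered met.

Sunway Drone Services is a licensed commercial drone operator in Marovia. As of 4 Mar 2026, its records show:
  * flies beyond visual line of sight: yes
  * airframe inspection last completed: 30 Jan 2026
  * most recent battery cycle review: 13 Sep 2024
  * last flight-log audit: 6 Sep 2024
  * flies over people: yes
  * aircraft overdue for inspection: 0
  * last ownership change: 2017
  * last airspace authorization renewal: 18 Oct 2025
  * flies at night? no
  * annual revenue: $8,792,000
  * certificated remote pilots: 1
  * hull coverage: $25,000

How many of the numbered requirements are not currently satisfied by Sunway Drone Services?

3

1. condition 'flies over people' holds; airframe inspection 33 days ago vs limit 30 → not met
2. flight-log audit 544 days ago vs limit 540 → not met
3. airspace authorization renewal 137 days ago vs limit 180 → met
4. hull coverage $25,000 ≥ $15,000 → met
5. aircraft overdue for inspection 0 ≤ 1 → met
6. condition 'flies at night' does not hold → requirement n/a → met
7. battery cycle review 537 days ago vs limit 540 → met
8. condition 'flies beyond visual line of sight' holds; certificated remote pilots 1 < 2 → not met
Not met: 3 of 8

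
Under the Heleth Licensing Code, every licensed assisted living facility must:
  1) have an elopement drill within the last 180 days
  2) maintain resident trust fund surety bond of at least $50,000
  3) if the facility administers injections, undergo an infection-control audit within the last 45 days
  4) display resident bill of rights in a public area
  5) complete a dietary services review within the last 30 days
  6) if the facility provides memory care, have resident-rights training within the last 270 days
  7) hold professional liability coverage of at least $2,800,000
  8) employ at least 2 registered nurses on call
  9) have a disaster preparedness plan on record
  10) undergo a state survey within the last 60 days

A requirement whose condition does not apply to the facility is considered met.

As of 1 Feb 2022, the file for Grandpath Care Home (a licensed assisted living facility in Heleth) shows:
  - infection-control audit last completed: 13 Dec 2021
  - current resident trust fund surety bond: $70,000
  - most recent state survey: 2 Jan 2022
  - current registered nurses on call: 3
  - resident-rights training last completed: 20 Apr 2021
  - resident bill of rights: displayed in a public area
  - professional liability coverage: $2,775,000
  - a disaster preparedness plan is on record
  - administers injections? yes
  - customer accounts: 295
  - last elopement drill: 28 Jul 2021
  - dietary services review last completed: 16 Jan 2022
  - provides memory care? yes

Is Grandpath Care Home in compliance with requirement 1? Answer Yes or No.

1. elopement drill 188 days ago vs limit 180 → not met

No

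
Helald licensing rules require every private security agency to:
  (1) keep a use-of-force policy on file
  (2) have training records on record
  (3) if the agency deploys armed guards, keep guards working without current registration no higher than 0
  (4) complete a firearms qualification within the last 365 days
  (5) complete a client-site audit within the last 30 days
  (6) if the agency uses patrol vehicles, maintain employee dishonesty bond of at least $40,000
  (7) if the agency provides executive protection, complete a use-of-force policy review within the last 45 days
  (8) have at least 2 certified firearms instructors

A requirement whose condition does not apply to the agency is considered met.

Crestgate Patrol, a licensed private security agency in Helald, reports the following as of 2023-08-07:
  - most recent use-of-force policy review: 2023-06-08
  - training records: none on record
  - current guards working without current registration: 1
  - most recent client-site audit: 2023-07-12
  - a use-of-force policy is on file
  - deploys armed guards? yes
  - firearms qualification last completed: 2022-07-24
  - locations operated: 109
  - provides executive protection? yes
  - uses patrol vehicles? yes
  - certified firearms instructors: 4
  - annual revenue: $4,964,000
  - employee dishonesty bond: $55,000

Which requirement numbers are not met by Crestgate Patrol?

2, 3, 4, 7

1. use-of-force policy present → met
2. training records absent → not met
3. condition 'deploys armed guards' holds; guards working without current registration 1 > 0 → not met
4. firearms qualification 379 days ago vs limit 365 → not met
5. client-site audit 26 days ago vs limit 30 → met
6. condition 'uses patrol vehicles' holds; employee dishonesty bond $55,000 ≥ $40,000 → met
7. condition 'provides executive protection' holds; use-of-force policy review 60 days ago vs limit 45 → not met
8. certified firearms instructors 4 ≥ 2 → met
Not met: 2, 3, 4, 7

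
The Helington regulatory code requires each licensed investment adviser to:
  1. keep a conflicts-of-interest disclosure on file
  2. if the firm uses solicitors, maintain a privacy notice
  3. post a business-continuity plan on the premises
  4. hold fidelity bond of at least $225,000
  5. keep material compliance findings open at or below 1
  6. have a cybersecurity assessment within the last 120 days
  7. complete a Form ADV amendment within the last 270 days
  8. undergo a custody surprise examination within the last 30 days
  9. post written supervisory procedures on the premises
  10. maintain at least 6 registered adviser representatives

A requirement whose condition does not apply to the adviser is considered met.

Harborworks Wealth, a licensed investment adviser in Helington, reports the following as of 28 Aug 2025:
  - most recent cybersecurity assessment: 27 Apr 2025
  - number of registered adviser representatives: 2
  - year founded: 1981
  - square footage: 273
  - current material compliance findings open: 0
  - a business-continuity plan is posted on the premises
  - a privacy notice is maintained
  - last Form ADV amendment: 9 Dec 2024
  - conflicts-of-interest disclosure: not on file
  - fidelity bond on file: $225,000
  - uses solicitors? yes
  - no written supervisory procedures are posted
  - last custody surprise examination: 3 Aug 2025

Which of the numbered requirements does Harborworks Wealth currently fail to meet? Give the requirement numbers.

1, 6, 9, 10

1. conflicts-of-interest disclosure absent → not met
2. condition 'uses solicitors' holds; privacy notice present → met
3. business-continuity plan present → met
4. fidelity bond $225,000 ≥ $225,000 → met
5. material compliance findings open 0 ≤ 1 → met
6. cybersecurity assessment 123 days ago vs limit 120 → not met
7. Form ADV amendment 262 days ago vs limit 270 → met
8. custody surprise examination 25 days ago vs limit 30 → met
9. written supervisory procedures absent → not met
10. registered adviser representatives 2 < 6 → not met
Not met: 1, 6, 9, 10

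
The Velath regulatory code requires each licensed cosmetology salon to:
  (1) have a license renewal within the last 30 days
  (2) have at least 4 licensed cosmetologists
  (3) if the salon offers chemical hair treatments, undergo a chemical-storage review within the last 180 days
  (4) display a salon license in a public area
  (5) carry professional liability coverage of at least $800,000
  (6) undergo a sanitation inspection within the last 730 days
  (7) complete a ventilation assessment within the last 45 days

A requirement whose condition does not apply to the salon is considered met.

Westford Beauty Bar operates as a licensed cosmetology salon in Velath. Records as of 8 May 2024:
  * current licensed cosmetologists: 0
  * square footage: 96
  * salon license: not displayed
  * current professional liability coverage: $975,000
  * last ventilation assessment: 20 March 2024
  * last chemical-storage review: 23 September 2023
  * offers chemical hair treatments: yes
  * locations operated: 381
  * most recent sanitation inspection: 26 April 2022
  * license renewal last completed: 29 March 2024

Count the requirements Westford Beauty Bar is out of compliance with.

6

1. license renewal 40 days ago vs limit 30 → not met
2. licensed cosmetologists 0 < 4 → not met
3. condition 'offers chemical hair treatments' holds; chemical-storage review 228 days ago vs limit 180 → not met
4. salon license absent → not met
5. professional liability coverage $975,000 ≥ $800,000 → met
6. sanitation inspection 743 days ago vs limit 730 → not met
7. ventilation assessment 49 days ago vs limit 45 → not met
Not met: 6 of 7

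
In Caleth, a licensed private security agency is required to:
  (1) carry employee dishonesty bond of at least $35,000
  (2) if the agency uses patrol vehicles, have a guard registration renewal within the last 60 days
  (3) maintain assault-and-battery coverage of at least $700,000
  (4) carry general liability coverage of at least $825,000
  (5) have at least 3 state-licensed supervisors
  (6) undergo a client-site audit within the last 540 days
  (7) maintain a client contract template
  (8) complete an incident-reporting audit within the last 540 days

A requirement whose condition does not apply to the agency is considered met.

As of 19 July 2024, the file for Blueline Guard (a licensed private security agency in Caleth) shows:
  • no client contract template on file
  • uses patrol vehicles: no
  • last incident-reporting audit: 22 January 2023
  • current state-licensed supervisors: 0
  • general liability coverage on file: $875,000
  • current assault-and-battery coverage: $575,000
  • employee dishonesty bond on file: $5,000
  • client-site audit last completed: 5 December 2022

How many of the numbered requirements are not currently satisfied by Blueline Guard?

6

1. employee dishonesty bond $5,000 < $35,000 → not met
2. condition 'uses patrol vehicles' does not hold → requirement n/a → met
3. assault-and-battery coverage $575,000 < $700,000 → not met
4. general liability coverage $875,000 ≥ $825,000 → met
5. state-licensed supervisors 0 < 3 → not met
6. client-site audit 592 days ago vs limit 540 → not met
7. client contract template absent → not met
8. incident-reporting audit 544 days ago vs limit 540 → not met
Not met: 6 of 8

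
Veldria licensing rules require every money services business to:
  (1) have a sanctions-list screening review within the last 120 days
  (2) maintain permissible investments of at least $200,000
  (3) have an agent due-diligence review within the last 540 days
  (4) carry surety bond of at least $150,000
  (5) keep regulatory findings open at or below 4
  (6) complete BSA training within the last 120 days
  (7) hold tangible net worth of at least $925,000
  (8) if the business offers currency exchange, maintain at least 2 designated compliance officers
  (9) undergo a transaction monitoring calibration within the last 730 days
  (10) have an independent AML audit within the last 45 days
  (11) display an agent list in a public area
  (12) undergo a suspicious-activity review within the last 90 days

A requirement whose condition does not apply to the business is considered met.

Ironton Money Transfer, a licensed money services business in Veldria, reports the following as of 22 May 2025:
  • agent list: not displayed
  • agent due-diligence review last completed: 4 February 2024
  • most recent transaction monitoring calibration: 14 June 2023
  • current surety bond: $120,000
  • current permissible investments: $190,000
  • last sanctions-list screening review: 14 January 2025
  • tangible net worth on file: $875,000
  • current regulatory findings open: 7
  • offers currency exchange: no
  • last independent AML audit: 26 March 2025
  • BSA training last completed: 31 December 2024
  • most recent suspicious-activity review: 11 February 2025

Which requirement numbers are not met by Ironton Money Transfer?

1. sanctions-list screening review 128 days ago vs limit 120 → not met
2. permissible investments $190,000 < $200,000 → not met
3. agent due-diligence review 473 days ago vs limit 540 → met
4. surety bond $120,000 < $150,000 → not met
5. regulatory findings open 7 > 4 → not met
6. BSA training 142 days ago vs limit 120 → not met
7. tangible net worth $875,000 < $925,000 → not met
8. condition 'offers currency exchange' does not hold → requirement n/a → met
9. transaction monitoring calibration 708 days ago vs limit 730 → met
10. independent AML audit 57 days ago vs limit 45 → not met
11. agent list absent → not met
12. suspicious-activity review 100 days ago vs limit 90 → not met
Not met: 1, 2, 4, 5, 6, 7, 10, 11, 12

1, 2, 4, 5, 6, 7, 10, 11, 12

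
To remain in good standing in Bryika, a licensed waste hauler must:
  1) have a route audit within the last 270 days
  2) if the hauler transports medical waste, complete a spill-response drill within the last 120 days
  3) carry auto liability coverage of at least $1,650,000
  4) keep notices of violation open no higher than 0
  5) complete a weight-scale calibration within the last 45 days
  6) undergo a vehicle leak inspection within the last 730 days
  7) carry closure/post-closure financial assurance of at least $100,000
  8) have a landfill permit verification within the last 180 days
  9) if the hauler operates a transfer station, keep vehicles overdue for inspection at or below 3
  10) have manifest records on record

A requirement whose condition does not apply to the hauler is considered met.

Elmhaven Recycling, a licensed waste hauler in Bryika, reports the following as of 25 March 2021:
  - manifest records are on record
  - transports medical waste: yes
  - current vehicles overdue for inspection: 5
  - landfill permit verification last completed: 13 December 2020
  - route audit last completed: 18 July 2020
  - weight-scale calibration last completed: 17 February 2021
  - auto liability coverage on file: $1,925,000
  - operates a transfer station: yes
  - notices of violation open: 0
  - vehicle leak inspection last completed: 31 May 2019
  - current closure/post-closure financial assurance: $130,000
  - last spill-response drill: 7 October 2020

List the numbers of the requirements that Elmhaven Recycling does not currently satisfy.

2, 9

1. route audit 250 days ago vs limit 270 → met
2. condition 'transports medical waste' holds; spill-response drill 169 days ago vs limit 120 → not met
3. auto liability coverage $1,925,000 ≥ $1,650,000 → met
4. notices of violation open 0 ≤ 0 → met
5. weight-scale calibration 36 days ago vs limit 45 → met
6. vehicle leak inspection 664 days ago vs limit 730 → met
7. closure/post-closure financial assurance $130,000 ≥ $100,000 → met
8. landfill permit verification 102 days ago vs limit 180 → met
9. condition 'operates a transfer station' holds; vehicles overdue for inspection 5 > 3 → not met
10. manifest records present → met
Not met: 2, 9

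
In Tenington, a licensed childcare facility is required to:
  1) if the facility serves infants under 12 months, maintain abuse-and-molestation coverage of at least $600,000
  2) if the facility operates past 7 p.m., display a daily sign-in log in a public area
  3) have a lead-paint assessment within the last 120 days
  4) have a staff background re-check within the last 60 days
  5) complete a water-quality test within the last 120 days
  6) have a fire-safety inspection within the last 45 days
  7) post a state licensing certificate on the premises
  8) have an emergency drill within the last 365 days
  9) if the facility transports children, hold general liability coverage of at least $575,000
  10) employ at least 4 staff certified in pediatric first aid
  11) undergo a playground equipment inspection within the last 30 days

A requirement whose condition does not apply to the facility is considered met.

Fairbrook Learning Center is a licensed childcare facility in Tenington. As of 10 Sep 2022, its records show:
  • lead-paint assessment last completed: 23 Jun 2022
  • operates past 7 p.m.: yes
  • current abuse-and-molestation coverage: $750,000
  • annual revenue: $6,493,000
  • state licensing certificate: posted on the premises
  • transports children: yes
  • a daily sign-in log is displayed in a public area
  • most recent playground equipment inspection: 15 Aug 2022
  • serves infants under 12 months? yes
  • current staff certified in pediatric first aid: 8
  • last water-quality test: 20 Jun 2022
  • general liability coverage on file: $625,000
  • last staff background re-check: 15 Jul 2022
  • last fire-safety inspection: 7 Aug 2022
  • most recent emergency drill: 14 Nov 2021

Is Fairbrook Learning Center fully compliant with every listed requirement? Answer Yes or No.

1. condition 'serves infants under 12 months' holds; abuse-and-molestation coverage $750,000 ≥ $600,000 → met
2. condition 'operates past 7 p.m.' holds; daily sign-in log present → met
3. lead-paint assessment 79 days ago vs limit 120 → met
4. staff background re-check 57 days ago vs limit 60 → met
5. water-quality test 82 days ago vs limit 120 → met
6. fire-safety inspection 34 days ago vs limit 45 → met
7. state licensing certificate present → met
8. emergency drill 300 days ago vs limit 365 → met
9. condition 'transports children' holds; general liability coverage $625,000 ≥ $575,000 → met
10. staff certified in pediatric first aid 8 ≥ 4 → met
11. playground equipment inspection 26 days ago vs limit 30 → met
All met.

Yes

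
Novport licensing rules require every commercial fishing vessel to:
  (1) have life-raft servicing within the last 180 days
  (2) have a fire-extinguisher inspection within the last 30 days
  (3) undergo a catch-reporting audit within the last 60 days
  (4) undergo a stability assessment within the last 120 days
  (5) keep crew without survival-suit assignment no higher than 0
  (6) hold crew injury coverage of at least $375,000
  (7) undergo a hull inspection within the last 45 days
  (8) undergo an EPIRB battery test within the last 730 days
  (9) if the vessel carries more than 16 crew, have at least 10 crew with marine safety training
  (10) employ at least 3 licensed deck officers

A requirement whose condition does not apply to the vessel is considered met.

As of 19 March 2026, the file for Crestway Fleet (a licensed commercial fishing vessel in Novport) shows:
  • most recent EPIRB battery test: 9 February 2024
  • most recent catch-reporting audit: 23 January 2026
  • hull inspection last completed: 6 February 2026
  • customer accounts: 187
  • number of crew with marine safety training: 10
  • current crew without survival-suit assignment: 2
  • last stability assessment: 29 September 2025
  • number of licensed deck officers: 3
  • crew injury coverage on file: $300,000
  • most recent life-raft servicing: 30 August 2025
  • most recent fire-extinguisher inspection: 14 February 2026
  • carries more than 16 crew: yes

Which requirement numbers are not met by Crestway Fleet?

1. life-raft servicing 201 days ago vs limit 180 → not met
2. fire-extinguisher inspection 33 days ago vs limit 30 → not met
3. catch-reporting audit 55 days ago vs limit 60 → met
4. stability assessment 171 days ago vs limit 120 → not met
5. crew without survival-suit assignment 2 > 0 → not met
6. crew injury coverage $300,000 < $375,000 → not met
7. hull inspection 41 days ago vs limit 45 → met
8. EPIRB battery test 769 days ago vs limit 730 → not met
9. condition 'carries more than 16 crew' holds; crew with marine safety training 10 ≥ 10 → met
10. licensed deck officers 3 ≥ 3 → met
Not met: 1, 2, 4, 5, 6, 8

1, 2, 4, 5, 6, 8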